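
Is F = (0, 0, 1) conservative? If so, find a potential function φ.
Yes, F is conservative. φ = z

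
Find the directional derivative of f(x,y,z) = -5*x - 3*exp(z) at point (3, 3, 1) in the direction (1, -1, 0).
-5*sqrt(2)/2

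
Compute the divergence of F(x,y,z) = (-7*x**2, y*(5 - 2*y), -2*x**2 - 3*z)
-14*x - 4*y + 2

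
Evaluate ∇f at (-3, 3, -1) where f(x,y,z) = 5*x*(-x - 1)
(25, 0, 0)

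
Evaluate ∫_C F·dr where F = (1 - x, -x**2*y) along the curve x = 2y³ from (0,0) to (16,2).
-240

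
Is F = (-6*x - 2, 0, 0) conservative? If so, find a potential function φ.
Yes, F is conservative. φ = x*(-3*x - 2)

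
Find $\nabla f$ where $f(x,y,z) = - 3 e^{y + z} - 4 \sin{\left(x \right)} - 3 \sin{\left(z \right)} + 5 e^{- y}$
(-4*cos(x), (-3*exp(2*y + z) - 5)*exp(-y), -3*exp(y + z) - 3*cos(z))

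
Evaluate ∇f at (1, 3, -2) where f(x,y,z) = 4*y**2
(0, 24, 0)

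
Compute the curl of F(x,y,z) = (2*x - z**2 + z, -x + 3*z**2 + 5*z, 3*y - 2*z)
(-6*z - 2, 1 - 2*z, -1)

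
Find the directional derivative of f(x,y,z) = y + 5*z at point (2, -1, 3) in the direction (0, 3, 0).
1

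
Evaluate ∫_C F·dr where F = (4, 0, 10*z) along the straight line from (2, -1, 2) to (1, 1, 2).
-4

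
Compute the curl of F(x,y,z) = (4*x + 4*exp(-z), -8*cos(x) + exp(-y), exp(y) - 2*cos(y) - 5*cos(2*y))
(exp(y) + 2*sin(y) + 10*sin(2*y), -4*exp(-z), 8*sin(x))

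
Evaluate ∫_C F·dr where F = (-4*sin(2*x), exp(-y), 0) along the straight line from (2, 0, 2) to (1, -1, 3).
-E + 2*cos(2) + 1 - 2*cos(4)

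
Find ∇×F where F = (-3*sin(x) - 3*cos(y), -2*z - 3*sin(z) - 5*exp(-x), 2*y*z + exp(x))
(2*z + 3*cos(z) + 2, -exp(x), -3*sin(y) + 5*exp(-x))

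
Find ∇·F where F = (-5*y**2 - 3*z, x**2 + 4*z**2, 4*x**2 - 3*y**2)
0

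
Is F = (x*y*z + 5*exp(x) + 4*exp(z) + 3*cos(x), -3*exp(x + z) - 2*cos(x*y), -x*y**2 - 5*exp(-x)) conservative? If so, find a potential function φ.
No, ∇×F = (-2*x*y + 3*exp(x + z), x*y + y**2 + 4*exp(z) - 5*exp(-x), -x*z + 2*y*sin(x*y) - 3*exp(x + z)) ≠ 0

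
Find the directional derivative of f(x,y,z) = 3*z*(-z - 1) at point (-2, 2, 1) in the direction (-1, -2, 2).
-6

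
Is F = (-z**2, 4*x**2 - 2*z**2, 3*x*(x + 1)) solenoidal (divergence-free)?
Yes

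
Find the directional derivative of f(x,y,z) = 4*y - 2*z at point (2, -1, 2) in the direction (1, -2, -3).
-sqrt(14)/7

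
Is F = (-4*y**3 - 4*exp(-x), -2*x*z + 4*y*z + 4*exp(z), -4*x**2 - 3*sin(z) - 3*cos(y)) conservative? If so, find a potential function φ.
No, ∇×F = (2*x - 4*y - 4*exp(z) + 3*sin(y), 8*x, 12*y**2 - 2*z) ≠ 0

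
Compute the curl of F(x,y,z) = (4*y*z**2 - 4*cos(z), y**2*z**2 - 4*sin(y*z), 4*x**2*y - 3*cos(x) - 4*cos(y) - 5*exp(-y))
(4*x**2 - 2*y**2*z + 4*y*cos(y*z) + 4*sin(y) + 5*exp(-y), -8*x*y + 8*y*z - 3*sin(x) + 4*sin(z), -4*z**2)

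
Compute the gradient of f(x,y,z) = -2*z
(0, 0, -2)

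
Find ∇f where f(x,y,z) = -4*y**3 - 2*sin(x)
(-2*cos(x), -12*y**2, 0)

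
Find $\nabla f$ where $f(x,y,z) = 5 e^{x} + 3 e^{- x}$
(5*exp(x) - 3*exp(-x), 0, 0)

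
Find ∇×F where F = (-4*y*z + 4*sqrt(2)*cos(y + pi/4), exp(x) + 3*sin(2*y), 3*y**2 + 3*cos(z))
(6*y, -4*y, 4*z + exp(x) + 4*sqrt(2)*sin(y + pi/4))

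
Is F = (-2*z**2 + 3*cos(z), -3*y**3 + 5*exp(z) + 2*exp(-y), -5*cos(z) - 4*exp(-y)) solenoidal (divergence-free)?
No, ∇·F = -9*y**2 + 5*sin(z) - 2*exp(-y)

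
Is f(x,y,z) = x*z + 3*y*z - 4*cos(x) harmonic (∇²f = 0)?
No, ∇²f = 4*cos(x)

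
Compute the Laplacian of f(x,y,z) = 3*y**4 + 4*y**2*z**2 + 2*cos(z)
44*y**2 + 8*z**2 - 2*cos(z)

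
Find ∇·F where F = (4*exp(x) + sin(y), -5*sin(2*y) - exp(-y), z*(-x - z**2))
-x - 3*z**2 + 4*exp(x) - 10*cos(2*y) + exp(-y)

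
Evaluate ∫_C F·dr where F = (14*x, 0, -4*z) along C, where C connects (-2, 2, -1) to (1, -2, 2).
-27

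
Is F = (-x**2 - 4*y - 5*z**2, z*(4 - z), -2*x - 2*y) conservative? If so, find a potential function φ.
No, ∇×F = (2*z - 6, 2 - 10*z, 4) ≠ 0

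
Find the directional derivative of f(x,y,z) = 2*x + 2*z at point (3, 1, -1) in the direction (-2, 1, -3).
-5*sqrt(14)/7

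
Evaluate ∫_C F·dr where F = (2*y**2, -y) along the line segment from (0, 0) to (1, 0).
0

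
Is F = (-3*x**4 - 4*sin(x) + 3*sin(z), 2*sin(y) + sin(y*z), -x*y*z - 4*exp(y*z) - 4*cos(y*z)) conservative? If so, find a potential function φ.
No, ∇×F = (-x*z - y*cos(y*z) - 4*z*exp(y*z) + 4*z*sin(y*z), y*z + 3*cos(z), 0) ≠ 0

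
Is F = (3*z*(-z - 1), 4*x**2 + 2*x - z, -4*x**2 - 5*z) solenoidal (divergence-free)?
No, ∇·F = -5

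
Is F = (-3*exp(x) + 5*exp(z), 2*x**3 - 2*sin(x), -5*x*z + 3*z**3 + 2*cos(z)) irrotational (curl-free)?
No, ∇×F = (0, 5*z + 5*exp(z), 6*x**2 - 2*cos(x))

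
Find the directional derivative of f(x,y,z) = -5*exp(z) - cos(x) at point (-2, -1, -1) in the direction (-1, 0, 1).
sqrt(2)*(-5 + E*sin(2))*exp(-1)/2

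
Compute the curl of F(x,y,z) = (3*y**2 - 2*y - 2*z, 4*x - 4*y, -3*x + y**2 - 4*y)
(2*y - 4, 1, 6 - 6*y)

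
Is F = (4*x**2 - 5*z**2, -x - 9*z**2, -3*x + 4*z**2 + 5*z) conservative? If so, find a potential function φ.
No, ∇×F = (18*z, 3 - 10*z, -1) ≠ 0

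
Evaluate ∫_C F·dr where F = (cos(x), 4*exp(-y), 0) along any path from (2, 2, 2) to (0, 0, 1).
-4 - sin(2) + 4*exp(-2)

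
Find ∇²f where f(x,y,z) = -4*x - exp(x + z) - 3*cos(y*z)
3*y**2*cos(y*z) + 3*z**2*cos(y*z) - 2*exp(x + z)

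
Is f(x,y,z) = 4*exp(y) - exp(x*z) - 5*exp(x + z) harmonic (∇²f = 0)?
No, ∇²f = -x**2*exp(x*z) - z**2*exp(x*z) + 4*exp(y) - 10*exp(x + z)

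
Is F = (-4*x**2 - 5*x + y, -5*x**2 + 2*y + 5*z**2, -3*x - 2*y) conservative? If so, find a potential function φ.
No, ∇×F = (-10*z - 2, 3, -10*x - 1) ≠ 0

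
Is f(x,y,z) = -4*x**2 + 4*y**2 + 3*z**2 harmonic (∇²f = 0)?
No, ∇²f = 6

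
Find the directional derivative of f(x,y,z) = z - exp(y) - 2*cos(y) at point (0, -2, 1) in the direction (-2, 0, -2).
-sqrt(2)/2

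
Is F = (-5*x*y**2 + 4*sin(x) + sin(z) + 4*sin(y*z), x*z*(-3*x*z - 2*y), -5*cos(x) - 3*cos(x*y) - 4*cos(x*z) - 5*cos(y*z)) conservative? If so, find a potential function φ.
No, ∇×F = (6*x**2*z + 2*x*y + 3*x*sin(x*y) + 5*z*sin(y*z), -3*y*sin(x*y) + 4*y*cos(y*z) - 4*z*sin(x*z) - 5*sin(x) + cos(z), 10*x*y - 6*x*z**2 - 2*y*z - 4*z*cos(y*z)) ≠ 0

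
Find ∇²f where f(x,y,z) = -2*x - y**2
-2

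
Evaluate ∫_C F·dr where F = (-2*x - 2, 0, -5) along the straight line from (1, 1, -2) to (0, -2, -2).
3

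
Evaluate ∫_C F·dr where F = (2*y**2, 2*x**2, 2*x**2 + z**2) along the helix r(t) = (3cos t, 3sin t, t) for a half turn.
-72 + pi**3/3 + 9*pi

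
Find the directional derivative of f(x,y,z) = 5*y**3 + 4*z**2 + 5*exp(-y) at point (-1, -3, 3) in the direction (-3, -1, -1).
sqrt(11)*(-159 + 5*exp(3))/11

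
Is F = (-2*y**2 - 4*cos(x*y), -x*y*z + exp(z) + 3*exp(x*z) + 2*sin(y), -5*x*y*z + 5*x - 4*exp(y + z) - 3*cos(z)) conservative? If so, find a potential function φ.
No, ∇×F = (x*y - 5*x*z - 3*x*exp(x*z) - exp(z) - 4*exp(y + z), 5*y*z - 5, -4*x*sin(x*y) - y*z + 4*y + 3*z*exp(x*z)) ≠ 0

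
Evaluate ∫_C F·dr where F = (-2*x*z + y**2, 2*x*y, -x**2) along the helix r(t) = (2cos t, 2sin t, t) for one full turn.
-8*pi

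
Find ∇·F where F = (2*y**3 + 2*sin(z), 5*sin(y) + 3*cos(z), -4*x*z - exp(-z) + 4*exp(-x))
-4*x + 5*cos(y) + exp(-z)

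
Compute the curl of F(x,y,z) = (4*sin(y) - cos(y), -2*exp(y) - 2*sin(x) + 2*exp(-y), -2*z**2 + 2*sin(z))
(0, 0, -sin(y) - 2*cos(x) - 4*cos(y))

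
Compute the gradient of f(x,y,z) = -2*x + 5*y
(-2, 5, 0)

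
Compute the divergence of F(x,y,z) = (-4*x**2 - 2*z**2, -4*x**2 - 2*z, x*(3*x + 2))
-8*x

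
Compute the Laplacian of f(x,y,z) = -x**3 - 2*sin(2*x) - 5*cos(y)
-6*x + 8*sin(2*x) + 5*cos(y)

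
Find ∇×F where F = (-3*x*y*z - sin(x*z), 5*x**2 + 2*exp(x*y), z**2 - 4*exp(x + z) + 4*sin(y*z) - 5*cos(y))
(4*z*cos(y*z) + 5*sin(y), -3*x*y - x*cos(x*z) + 4*exp(x + z), 3*x*z + 10*x + 2*y*exp(x*y))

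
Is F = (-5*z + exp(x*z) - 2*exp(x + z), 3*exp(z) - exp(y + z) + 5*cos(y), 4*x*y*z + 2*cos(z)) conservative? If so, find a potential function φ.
No, ∇×F = (4*x*z - 3*exp(z) + exp(y + z), x*exp(x*z) - 4*y*z - 2*exp(x + z) - 5, 0) ≠ 0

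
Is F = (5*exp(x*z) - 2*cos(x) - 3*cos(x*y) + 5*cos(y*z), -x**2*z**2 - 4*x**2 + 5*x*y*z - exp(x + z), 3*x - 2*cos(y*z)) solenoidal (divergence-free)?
No, ∇·F = 5*x*z + 3*y*sin(x*y) + 2*y*sin(y*z) + 5*z*exp(x*z) + 2*sin(x)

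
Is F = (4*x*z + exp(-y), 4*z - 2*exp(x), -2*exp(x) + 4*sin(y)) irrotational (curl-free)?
No, ∇×F = (4*cos(y) - 4, 4*x + 2*exp(x), -2*exp(x) + exp(-y))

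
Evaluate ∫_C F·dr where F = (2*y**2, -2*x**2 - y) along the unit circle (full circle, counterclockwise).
0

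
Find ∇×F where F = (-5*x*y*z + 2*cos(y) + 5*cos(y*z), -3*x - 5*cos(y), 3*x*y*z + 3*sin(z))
(3*x*z, -y*(5*x + 3*z + 5*sin(y*z)), 5*x*z + 5*z*sin(y*z) + 2*sin(y) - 3)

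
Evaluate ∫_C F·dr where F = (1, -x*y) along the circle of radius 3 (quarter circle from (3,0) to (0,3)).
-12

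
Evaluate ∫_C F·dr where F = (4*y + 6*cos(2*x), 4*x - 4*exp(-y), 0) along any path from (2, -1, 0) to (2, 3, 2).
-4*E + 4*exp(-3) + 32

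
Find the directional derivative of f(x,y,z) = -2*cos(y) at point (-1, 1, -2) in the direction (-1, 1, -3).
2*sqrt(11)*sin(1)/11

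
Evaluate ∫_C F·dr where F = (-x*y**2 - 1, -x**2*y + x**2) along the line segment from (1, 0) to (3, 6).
-138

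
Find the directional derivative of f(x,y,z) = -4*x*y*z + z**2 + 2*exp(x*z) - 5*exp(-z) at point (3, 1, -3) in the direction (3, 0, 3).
sqrt(2)*(-6 + 5*exp(3))/2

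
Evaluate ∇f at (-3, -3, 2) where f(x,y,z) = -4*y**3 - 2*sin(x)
(-2*cos(3), -108, 0)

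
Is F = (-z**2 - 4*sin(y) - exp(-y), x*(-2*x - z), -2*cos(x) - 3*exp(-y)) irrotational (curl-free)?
No, ∇×F = (x + 3*exp(-y), -2*z - 2*sin(x), -4*x - z + 4*cos(y) - exp(-y))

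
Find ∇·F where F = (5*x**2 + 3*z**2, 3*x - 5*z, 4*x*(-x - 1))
10*x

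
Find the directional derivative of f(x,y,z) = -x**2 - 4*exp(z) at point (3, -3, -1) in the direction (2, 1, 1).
sqrt(6)*(-2*E - 2/3)*exp(-1)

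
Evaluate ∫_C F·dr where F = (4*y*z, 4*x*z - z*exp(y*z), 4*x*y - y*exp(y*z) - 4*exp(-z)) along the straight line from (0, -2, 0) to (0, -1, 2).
-3 + 3*exp(-2)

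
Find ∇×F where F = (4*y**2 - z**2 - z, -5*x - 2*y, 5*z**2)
(0, -2*z - 1, -8*y - 5)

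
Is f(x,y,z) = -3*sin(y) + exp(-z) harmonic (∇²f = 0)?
No, ∇²f = 3*sin(y) + exp(-z)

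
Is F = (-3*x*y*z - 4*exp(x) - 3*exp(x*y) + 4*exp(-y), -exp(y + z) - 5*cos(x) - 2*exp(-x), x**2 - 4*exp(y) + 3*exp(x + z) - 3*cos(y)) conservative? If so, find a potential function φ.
No, ∇×F = (-4*exp(y) + exp(y + z) + 3*sin(y), -3*x*y - 2*x - 3*exp(x + z), 3*x*z + 3*x*exp(x*y) + 5*sin(x) + 4*exp(-y) + 2*exp(-x)) ≠ 0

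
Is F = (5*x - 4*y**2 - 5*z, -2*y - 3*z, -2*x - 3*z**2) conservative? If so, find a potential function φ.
No, ∇×F = (3, -3, 8*y) ≠ 0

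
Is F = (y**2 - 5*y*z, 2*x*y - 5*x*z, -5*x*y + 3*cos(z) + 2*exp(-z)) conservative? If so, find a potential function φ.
Yes, F is conservative. φ = x*y**2 - 5*x*y*z + 3*sin(z) - 2*exp(-z)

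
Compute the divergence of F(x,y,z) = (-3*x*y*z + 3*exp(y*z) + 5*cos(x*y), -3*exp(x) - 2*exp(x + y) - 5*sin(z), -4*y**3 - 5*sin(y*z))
-3*y*z - 5*y*sin(x*y) - 5*y*cos(y*z) - 2*exp(x + y)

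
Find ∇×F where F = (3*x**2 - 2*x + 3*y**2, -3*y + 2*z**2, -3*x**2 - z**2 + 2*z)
(-4*z, 6*x, -6*y)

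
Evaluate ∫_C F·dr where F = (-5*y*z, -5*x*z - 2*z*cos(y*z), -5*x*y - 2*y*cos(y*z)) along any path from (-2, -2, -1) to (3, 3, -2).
2*sin(6) + 2*sin(2) + 70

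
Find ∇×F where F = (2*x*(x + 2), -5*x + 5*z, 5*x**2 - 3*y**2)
(-6*y - 5, -10*x, -5)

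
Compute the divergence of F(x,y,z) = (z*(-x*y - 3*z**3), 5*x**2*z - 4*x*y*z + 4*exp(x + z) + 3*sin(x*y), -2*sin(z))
-4*x*z + 3*x*cos(x*y) - y*z - 2*cos(z)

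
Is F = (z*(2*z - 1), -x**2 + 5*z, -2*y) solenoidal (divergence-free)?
Yes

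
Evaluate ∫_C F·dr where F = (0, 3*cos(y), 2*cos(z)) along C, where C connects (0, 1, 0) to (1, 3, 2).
-3*sin(1) + 3*sin(3) + 2*sin(2)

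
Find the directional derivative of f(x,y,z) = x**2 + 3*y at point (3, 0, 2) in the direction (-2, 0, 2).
-3*sqrt(2)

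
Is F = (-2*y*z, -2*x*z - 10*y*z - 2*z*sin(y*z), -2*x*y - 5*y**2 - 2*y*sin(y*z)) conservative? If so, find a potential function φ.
Yes, F is conservative. φ = -2*x*y*z - 5*y**2*z + 2*cos(y*z)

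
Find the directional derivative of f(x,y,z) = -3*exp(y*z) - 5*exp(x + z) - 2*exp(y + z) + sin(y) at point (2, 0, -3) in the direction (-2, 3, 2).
10*sqrt(17)*(-1 + 3*exp(3))*exp(-3)/17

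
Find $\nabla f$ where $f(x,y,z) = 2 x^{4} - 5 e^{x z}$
(8*x**3 - 5*z*exp(x*z), 0, -5*x*exp(x*z))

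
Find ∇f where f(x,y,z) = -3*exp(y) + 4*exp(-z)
(0, -3*exp(y), -4*exp(-z))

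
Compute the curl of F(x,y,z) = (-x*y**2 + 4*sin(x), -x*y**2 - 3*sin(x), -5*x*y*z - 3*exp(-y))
(-5*x*z + 3*exp(-y), 5*y*z, 2*x*y - y**2 - 3*cos(x))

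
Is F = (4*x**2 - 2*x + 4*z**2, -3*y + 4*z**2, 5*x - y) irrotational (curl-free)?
No, ∇×F = (-8*z - 1, 8*z - 5, 0)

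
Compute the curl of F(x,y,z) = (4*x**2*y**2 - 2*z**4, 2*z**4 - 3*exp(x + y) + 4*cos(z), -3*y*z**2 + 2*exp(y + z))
(-8*z**3 - 3*z**2 + 2*exp(y + z) + 4*sin(z), -8*z**3, -8*x**2*y - 3*exp(x + y))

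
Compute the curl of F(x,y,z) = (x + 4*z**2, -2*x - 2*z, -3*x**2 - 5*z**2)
(2, 6*x + 8*z, -2)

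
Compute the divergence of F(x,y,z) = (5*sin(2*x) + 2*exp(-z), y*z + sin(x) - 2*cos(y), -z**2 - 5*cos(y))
-z + 2*sin(y) + 10*cos(2*x)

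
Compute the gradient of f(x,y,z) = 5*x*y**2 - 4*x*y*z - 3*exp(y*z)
(y*(5*y - 4*z), 10*x*y - 4*x*z - 3*z*exp(y*z), y*(-4*x - 3*exp(y*z)))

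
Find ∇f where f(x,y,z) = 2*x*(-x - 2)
(-4*x - 4, 0, 0)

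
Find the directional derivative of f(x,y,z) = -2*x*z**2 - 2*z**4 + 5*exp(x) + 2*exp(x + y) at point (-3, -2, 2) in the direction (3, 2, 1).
sqrt(14)*(-64*exp(5) + 10 + 15*exp(2))*exp(-5)/14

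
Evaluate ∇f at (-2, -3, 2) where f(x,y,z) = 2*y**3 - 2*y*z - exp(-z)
(0, 50, exp(-2) + 6)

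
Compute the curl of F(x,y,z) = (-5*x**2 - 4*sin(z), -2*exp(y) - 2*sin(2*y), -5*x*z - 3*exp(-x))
(0, 5*z - 4*cos(z) - 3*exp(-x), 0)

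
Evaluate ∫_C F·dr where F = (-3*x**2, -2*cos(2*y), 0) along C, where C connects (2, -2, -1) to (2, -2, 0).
0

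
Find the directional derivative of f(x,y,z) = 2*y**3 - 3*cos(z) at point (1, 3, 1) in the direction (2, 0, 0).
0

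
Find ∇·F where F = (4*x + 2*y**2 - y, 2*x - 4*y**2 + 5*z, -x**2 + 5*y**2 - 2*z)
2 - 8*y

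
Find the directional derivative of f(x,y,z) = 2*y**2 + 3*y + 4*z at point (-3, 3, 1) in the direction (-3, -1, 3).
-3*sqrt(19)/19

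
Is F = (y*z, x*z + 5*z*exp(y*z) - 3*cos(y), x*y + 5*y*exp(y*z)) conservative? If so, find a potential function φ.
Yes, F is conservative. φ = x*y*z + 5*exp(y*z) - 3*sin(y)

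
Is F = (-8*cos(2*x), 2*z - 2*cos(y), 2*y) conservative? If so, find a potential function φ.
Yes, F is conservative. φ = 2*y*z - 4*sin(2*x) - 2*sin(y)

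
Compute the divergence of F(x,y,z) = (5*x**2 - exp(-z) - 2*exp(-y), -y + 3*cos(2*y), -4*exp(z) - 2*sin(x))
10*x - 4*exp(z) - 6*sin(2*y) - 1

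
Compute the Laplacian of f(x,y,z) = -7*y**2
-14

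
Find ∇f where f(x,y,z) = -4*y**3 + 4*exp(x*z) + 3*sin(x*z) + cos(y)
(z*(4*exp(x*z) + 3*cos(x*z)), -12*y**2 - sin(y), x*(4*exp(x*z) + 3*cos(x*z)))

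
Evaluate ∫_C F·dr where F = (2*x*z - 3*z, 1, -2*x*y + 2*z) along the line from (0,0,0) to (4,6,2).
-38/3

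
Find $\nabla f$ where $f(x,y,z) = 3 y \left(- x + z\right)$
(-3*y, -3*x + 3*z, 3*y)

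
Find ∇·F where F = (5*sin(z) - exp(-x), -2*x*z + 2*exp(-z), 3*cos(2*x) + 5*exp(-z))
-5*exp(-z) + exp(-x)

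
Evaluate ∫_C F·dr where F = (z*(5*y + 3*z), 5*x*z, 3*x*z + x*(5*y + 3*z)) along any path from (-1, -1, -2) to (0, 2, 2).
22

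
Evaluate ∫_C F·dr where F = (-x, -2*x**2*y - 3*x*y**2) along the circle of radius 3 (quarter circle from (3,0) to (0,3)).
-243*pi/16 - 36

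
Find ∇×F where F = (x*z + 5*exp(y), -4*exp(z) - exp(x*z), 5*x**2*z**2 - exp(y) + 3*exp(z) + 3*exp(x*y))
(3*x*exp(x*y) + x*exp(x*z) - exp(y) + 4*exp(z), -10*x*z**2 + x - 3*y*exp(x*y), -z*exp(x*z) - 5*exp(y))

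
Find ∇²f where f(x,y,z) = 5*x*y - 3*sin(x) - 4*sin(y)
3*sin(x) + 4*sin(y)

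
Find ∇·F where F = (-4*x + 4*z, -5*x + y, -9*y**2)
-3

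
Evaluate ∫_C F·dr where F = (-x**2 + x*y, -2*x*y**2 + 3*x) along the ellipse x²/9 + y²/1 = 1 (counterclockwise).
15*pi/2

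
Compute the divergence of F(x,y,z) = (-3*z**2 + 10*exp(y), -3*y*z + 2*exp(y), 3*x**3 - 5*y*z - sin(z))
-5*y - 3*z + 2*exp(y) - cos(z)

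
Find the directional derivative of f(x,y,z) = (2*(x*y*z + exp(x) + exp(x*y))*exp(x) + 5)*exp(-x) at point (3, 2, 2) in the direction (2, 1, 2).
2*(-5 + 26*exp(3) + 2*exp(6) + 7*exp(9))*exp(-3)/3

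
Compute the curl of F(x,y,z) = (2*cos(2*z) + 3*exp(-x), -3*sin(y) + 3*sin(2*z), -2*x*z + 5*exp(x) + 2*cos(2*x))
(-6*cos(2*z), 2*z - 5*exp(x) + 4*sin(2*x) - 4*sin(2*z), 0)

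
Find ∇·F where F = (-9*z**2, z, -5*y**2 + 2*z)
2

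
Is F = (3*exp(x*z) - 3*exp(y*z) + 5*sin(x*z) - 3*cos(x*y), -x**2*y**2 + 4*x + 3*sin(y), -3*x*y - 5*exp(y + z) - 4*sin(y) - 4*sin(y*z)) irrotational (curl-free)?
No, ∇×F = (-3*x - 4*z*cos(y*z) - 5*exp(y + z) - 4*cos(y), 3*x*exp(x*z) + 5*x*cos(x*z) - 3*y*exp(y*z) + 3*y, -2*x*y**2 - 3*x*sin(x*y) + 3*z*exp(y*z) + 4)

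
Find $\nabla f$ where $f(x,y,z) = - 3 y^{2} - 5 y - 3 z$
(0, -6*y - 5, -3)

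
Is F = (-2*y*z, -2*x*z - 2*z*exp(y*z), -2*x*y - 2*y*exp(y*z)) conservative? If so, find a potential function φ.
Yes, F is conservative. φ = -2*x*y*z - 2*exp(y*z)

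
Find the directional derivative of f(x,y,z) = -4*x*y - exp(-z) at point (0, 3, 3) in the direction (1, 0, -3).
3*sqrt(10)*(-4*exp(3) - 1)*exp(-3)/10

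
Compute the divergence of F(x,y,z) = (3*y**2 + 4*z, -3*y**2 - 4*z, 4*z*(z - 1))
-6*y + 8*z - 4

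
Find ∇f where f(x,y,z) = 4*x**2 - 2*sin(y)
(8*x, -2*cos(y), 0)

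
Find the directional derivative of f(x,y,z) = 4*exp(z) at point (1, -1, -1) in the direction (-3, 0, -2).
-8*sqrt(13)*exp(-1)/13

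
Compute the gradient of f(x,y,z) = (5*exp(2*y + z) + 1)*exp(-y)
(0, (5*exp(2*y + z) - 1)*exp(-y), 5*exp(y + z))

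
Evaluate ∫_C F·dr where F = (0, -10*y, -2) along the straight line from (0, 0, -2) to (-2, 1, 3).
-15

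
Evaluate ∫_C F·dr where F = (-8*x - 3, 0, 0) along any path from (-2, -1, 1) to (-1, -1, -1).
9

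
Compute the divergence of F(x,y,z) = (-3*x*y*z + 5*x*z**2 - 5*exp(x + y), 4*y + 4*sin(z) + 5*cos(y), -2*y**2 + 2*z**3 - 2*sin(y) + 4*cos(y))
-3*y*z + 11*z**2 - 5*exp(x + y) - 5*sin(y) + 4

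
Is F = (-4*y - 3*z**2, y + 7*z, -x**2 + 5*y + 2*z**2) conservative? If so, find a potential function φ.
No, ∇×F = (-2, 2*x - 6*z, 4) ≠ 0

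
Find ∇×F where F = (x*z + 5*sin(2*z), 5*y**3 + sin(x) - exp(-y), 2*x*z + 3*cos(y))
(-3*sin(y), x - 2*z + 10*cos(2*z), cos(x))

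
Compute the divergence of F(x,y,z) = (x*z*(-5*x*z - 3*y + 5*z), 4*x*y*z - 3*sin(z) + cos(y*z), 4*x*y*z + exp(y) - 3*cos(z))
4*x*y - 10*x*z**2 + 4*x*z - 3*y*z + 5*z**2 - z*sin(y*z) + 3*sin(z)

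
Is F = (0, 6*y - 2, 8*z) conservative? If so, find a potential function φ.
Yes, F is conservative. φ = 3*y**2 - 2*y + 4*z**2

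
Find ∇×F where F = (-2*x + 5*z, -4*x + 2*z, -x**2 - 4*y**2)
(-8*y - 2, 2*x + 5, -4)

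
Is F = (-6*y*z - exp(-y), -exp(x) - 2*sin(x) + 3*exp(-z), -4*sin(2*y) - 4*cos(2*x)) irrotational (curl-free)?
No, ∇×F = (-8*cos(2*y) + 3*exp(-z), -6*y - 8*sin(2*x), 6*z - exp(x) - 2*cos(x) - exp(-y))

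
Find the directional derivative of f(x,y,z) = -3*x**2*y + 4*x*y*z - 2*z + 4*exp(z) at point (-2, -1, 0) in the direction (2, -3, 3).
21*sqrt(22)/11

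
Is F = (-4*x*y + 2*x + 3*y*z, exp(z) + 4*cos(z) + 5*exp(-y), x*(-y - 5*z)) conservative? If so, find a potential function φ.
No, ∇×F = (-x - exp(z) + 4*sin(z), 4*y + 5*z, 4*x - 3*z) ≠ 0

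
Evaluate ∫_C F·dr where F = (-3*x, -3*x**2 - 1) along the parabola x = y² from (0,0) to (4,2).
-226/5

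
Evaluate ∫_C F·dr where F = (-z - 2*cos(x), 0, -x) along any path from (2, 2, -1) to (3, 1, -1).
-2*sin(3) + 1 + 2*sin(2)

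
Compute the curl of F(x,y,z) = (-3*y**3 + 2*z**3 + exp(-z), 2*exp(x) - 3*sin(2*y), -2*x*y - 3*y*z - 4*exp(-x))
(-2*x - 3*z, 2*y + 6*z**2 - exp(-z) - 4*exp(-x), 9*y**2 + 2*exp(x))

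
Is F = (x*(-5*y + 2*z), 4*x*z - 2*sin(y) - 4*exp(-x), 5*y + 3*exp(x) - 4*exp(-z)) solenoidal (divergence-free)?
No, ∇·F = -5*y + 2*z - 2*cos(y) + 4*exp(-z)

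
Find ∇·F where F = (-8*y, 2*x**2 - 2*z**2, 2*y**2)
0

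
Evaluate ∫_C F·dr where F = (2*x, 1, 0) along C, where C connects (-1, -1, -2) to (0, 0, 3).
0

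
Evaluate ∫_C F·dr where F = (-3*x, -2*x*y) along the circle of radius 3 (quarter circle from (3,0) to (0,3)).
-9/2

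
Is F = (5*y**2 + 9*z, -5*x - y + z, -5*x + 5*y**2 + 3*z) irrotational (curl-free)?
No, ∇×F = (10*y - 1, 14, -10*y - 5)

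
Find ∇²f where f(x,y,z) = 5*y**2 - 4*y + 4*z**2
18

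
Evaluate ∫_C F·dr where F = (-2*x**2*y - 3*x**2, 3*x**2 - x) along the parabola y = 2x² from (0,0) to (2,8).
56/15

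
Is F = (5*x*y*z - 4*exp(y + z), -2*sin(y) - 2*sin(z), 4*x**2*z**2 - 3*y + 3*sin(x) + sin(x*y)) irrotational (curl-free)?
No, ∇×F = (x*cos(x*y) + 2*cos(z) - 3, 5*x*y - 8*x*z**2 - y*cos(x*y) - 4*exp(y + z) - 3*cos(x), -5*x*z + 4*exp(y + z))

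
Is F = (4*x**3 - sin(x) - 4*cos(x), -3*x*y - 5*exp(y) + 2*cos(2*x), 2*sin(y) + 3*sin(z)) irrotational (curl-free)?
No, ∇×F = (2*cos(y), 0, -3*y - 4*sin(2*x))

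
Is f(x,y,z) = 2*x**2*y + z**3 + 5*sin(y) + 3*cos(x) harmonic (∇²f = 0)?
No, ∇²f = 4*y + 6*z - 5*sin(y) - 3*cos(x)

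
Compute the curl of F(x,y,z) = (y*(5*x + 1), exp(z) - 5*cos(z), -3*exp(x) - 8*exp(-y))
(-exp(z) - 5*sin(z) + 8*exp(-y), 3*exp(x), -5*x - 1)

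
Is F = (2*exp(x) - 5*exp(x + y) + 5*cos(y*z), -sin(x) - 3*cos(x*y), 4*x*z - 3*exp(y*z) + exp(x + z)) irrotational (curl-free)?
No, ∇×F = (-3*z*exp(y*z), -5*y*sin(y*z) - 4*z - exp(x + z), 3*y*sin(x*y) + 5*z*sin(y*z) + 5*exp(x + y) - cos(x))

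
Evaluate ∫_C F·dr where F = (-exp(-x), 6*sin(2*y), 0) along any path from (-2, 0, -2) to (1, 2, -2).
-exp(2) + exp(-1) - 3*cos(4) + 3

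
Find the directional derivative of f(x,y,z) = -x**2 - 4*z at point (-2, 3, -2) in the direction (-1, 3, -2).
2*sqrt(14)/7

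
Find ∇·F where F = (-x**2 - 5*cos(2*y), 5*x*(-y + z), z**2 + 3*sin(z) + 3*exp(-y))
-7*x + 2*z + 3*cos(z)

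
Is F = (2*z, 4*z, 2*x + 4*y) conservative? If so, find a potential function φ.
Yes, F is conservative. φ = 2*z*(x + 2*y)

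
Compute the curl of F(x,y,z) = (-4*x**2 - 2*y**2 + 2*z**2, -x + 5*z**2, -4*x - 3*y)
(-10*z - 3, 4*z + 4, 4*y - 1)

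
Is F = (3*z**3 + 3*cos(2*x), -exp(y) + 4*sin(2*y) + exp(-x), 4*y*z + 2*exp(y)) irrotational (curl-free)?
No, ∇×F = (4*z + 2*exp(y), 9*z**2, -exp(-x))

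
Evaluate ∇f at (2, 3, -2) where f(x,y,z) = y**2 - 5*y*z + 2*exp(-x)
(-2*exp(-2), 16, -15)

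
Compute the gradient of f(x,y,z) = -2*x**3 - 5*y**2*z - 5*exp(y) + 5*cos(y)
(-6*x**2, -10*y*z - 5*exp(y) - 5*sin(y), -5*y**2)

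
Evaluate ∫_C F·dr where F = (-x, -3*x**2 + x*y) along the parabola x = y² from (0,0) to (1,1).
-17/20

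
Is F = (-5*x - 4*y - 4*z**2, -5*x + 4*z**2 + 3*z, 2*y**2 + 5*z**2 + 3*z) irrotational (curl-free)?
No, ∇×F = (4*y - 8*z - 3, -8*z, -1)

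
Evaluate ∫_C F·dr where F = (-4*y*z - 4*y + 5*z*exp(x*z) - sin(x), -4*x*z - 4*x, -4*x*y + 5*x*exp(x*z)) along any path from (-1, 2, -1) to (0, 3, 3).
-5*E - cos(1) + 6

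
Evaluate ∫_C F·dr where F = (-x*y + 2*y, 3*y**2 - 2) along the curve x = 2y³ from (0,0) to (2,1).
2/7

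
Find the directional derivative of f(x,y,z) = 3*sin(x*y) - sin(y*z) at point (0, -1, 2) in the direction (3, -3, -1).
sqrt(19)*(-9 + 5*cos(2))/19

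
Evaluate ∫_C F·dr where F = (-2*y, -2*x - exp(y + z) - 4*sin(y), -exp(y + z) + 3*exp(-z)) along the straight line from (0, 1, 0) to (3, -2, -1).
-2*E - 4*cos(1) + 4*cos(2) - exp(-3) + 15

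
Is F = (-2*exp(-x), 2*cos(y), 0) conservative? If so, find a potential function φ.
Yes, F is conservative. φ = 2*sin(y) + 2*exp(-x)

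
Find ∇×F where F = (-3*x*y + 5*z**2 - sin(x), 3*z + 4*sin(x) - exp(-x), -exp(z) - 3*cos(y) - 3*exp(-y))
(3*sin(y) - 3 + 3*exp(-y), 10*z, 3*x + 4*cos(x) + exp(-x))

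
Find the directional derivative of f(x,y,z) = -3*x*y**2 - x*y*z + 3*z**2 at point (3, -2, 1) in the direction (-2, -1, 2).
11/3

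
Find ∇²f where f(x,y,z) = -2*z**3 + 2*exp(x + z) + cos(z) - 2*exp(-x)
-12*z + 4*exp(x + z) - cos(z) - 2*exp(-x)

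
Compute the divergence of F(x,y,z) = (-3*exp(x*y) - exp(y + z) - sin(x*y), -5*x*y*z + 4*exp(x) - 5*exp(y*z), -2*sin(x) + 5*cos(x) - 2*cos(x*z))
-5*x*z + 2*x*sin(x*z) - 3*y*exp(x*y) - y*cos(x*y) - 5*z*exp(y*z)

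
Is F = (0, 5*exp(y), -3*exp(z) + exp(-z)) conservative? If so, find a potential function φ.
Yes, F is conservative. φ = 5*exp(y) - 3*exp(z) - exp(-z)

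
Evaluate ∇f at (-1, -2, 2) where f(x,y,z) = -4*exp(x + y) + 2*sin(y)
(-4*exp(-3), 2*cos(2) - 4*exp(-3), 0)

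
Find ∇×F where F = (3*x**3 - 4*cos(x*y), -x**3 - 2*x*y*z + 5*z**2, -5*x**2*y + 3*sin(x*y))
(-5*x**2 + 2*x*y + 3*x*cos(x*y) - 10*z, y*(10*x - 3*cos(x*y)), -3*x**2 - 4*x*sin(x*y) - 2*y*z)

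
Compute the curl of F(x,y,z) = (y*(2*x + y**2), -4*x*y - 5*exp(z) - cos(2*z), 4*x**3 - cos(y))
(5*exp(z) + sin(y) - 2*sin(2*z), -12*x**2, -2*x - 3*y**2 - 4*y)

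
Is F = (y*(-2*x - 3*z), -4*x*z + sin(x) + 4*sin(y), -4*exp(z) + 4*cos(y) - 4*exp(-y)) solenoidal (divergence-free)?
No, ∇·F = -2*y - 4*exp(z) + 4*cos(y)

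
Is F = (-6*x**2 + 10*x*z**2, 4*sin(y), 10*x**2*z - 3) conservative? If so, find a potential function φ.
Yes, F is conservative. φ = -2*x**3 + 5*x**2*z**2 - 3*z - 4*cos(y)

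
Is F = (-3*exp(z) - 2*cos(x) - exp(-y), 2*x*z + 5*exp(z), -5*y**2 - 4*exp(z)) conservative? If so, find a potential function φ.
No, ∇×F = (-2*x - 10*y - 5*exp(z), -3*exp(z), 2*z - exp(-y)) ≠ 0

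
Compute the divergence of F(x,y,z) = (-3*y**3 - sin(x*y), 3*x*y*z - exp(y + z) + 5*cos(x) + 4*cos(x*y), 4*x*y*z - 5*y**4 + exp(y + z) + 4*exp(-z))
4*x*y + 3*x*z - 4*x*sin(x*y) - y*cos(x*y) - 4*exp(-z)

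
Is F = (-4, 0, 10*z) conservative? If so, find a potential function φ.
Yes, F is conservative. φ = -4*x + 5*z**2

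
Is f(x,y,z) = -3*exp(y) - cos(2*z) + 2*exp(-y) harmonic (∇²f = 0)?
No, ∇²f = 4*cos(2*z) - 5*sinh(y) - cosh(y)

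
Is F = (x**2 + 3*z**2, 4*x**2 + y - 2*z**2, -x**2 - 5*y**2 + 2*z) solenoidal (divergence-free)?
No, ∇·F = 2*x + 3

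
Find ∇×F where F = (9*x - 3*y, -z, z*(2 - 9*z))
(1, 0, 3)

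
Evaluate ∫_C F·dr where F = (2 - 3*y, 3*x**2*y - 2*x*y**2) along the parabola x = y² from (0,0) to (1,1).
1/10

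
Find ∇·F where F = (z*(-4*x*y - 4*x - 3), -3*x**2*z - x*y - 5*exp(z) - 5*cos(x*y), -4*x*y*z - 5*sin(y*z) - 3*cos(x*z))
-4*x*y + 5*x*sin(x*y) + 3*x*sin(x*z) - x - 5*y*cos(y*z) - 4*z*(y + 1)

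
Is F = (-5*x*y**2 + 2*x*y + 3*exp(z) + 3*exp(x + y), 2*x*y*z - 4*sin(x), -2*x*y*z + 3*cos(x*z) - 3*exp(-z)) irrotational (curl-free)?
No, ∇×F = (2*x*(-y - z), 2*y*z + 3*z*sin(x*z) + 3*exp(z), 10*x*y - 2*x + 2*y*z - 3*exp(x + y) - 4*cos(x))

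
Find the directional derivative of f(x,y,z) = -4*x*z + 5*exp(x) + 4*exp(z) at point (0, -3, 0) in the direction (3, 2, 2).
23*sqrt(17)/17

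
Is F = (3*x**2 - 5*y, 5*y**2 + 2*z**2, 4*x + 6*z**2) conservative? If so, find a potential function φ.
No, ∇×F = (-4*z, -4, 5) ≠ 0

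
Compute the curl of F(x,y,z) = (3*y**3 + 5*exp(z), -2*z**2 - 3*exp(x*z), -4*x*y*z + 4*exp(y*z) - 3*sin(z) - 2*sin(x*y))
(-4*x*z + 3*x*exp(x*z) - 2*x*cos(x*y) + 4*z*exp(y*z) + 4*z, 4*y*z + 2*y*cos(x*y) + 5*exp(z), -9*y**2 - 3*z*exp(x*z))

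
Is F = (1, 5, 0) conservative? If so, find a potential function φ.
Yes, F is conservative. φ = x + 5*y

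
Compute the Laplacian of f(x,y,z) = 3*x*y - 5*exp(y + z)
-10*exp(y + z)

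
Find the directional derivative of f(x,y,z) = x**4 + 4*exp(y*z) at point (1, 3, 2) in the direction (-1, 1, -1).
-4*sqrt(3)*(1 + exp(6))/3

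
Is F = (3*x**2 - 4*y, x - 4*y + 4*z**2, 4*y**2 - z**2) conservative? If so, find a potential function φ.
No, ∇×F = (8*y - 8*z, 0, 5) ≠ 0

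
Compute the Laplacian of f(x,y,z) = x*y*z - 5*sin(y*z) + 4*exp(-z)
(5*(y**2 + z**2)*exp(z)*sin(y*z) + 4)*exp(-z)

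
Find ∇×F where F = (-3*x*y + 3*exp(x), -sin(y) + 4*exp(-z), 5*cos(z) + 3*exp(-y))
(4*exp(-z) - 3*exp(-y), 0, 3*x)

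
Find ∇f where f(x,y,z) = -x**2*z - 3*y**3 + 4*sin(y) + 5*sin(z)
(-2*x*z, -9*y**2 + 4*cos(y), -x**2 + 5*cos(z))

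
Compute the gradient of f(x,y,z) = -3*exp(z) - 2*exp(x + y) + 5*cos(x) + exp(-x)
(-2*exp(x + y) - 5*sin(x) - exp(-x), -2*exp(x + y), -3*exp(z))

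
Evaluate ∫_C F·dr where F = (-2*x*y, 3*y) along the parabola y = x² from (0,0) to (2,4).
16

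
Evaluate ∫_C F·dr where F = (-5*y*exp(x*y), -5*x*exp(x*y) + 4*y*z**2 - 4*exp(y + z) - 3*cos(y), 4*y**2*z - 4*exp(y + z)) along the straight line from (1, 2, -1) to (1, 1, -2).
-E - 3*sin(1) - 4*exp(-1) + 3*sin(2) + 5*exp(2)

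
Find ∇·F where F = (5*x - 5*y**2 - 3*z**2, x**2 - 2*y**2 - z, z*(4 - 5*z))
-4*y - 10*z + 9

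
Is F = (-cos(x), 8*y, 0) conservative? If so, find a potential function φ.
Yes, F is conservative. φ = 4*y**2 - sin(x)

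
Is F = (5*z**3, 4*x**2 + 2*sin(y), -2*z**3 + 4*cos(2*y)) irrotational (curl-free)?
No, ∇×F = (-8*sin(2*y), 15*z**2, 8*x)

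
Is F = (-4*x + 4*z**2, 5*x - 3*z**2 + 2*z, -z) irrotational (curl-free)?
No, ∇×F = (6*z - 2, 8*z, 5)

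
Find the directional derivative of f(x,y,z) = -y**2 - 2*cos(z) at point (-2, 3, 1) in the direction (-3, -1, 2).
sqrt(14)*(2*sin(1) + 3)/7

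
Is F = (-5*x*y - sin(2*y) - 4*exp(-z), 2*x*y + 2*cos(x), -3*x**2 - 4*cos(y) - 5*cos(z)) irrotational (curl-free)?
No, ∇×F = (4*sin(y), 6*x + 4*exp(-z), 5*x + 2*y - 2*sin(x) + 2*cos(2*y))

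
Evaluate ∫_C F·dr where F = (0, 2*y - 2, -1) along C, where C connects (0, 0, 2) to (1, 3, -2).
7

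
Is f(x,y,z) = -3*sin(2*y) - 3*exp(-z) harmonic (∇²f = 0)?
No, ∇²f = 12*sin(2*y) - 3*exp(-z)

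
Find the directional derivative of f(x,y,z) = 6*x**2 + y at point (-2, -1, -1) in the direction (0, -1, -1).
-sqrt(2)/2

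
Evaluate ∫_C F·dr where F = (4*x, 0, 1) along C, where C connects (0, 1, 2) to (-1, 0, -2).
-2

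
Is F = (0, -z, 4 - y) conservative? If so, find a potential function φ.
Yes, F is conservative. φ = z*(4 - y)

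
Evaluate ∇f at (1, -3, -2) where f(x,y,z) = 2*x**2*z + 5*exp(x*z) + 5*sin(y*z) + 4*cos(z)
(-8 - 10*exp(-2), -10*cos(6), -15*cos(6) + 5*exp(-2) + 2 + 4*sin(2))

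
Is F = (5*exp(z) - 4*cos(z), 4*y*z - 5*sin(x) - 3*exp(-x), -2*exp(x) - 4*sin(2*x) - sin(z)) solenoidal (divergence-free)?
No, ∇·F = 4*z - cos(z)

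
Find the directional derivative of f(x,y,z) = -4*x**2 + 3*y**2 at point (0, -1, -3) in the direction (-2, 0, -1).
0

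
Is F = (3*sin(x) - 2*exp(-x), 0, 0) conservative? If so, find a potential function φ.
Yes, F is conservative. φ = -3*cos(x) + 2*exp(-x)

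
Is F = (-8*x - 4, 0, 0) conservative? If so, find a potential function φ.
Yes, F is conservative. φ = 4*x*(-x - 1)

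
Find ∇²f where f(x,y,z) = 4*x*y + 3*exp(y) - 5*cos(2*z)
3*exp(y) + 20*cos(2*z)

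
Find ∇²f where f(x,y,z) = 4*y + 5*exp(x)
5*exp(x)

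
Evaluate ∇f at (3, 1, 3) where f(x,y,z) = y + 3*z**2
(0, 1, 18)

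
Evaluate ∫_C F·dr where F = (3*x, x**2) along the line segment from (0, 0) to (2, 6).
14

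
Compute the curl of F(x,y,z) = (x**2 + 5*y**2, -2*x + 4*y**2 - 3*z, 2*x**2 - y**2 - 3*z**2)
(3 - 2*y, -4*x, -10*y - 2)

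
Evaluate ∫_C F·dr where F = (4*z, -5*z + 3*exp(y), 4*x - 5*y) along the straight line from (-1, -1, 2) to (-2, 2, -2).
-3*exp(-1) + 3*exp(2) + 34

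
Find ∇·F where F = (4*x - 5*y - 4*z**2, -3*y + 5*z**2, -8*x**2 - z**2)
1 - 2*z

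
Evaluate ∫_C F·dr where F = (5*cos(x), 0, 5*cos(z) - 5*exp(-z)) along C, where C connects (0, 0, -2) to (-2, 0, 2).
-10*sinh(2) + 5*sin(2)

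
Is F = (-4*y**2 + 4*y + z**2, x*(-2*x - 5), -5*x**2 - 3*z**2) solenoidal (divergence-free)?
No, ∇·F = -6*z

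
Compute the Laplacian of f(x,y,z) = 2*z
0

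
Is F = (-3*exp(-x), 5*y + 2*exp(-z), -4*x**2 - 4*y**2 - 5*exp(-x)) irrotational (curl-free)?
No, ∇×F = (-8*y + 2*exp(-z), 8*x - 5*exp(-x), 0)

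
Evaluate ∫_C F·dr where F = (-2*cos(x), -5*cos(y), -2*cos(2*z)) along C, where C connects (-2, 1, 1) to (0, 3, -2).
-sin(2) + sin(4) - 5*sin(3) + 5*sin(1)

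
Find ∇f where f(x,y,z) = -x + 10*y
(-1, 10, 0)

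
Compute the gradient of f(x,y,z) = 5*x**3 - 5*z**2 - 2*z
(15*x**2, 0, -10*z - 2)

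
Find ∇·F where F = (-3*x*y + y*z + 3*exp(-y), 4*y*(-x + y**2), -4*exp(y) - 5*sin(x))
-4*x + 12*y**2 - 3*y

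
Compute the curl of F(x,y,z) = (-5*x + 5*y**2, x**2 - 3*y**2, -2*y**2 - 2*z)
(-4*y, 0, 2*x - 10*y)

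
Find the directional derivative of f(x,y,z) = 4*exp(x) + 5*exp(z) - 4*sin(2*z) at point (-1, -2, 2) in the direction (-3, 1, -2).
sqrt(14)*(-5*exp(3) + 8*E*cos(4) - 6)*exp(-1)/7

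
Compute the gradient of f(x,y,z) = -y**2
(0, -2*y, 0)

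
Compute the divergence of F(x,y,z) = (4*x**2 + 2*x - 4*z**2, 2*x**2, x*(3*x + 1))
8*x + 2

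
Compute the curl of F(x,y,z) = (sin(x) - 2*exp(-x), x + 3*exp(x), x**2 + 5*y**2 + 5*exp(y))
(10*y + 5*exp(y), -2*x, 3*exp(x) + 1)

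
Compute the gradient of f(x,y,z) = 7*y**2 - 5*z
(0, 14*y, -5)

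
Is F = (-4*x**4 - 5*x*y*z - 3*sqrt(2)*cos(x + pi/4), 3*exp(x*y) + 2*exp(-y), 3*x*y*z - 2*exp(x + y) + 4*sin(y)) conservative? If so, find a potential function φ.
No, ∇×F = (3*x*z - 2*exp(x + y) + 4*cos(y), -5*x*y - 3*y*z + 2*exp(x + y), 5*x*z + 3*y*exp(x*y)) ≠ 0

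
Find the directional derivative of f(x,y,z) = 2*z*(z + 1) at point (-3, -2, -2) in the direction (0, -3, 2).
-12*sqrt(13)/13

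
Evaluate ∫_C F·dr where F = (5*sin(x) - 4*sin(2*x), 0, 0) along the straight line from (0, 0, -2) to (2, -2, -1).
2*cos(4) - 5*cos(2) + 3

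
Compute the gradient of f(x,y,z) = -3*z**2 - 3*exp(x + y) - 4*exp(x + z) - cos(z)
(-3*exp(x + y) - 4*exp(x + z), -3*exp(x + y), -6*z - 4*exp(x + z) + sin(z))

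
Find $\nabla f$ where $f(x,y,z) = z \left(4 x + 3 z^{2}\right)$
(4*z, 0, 4*x + 9*z**2)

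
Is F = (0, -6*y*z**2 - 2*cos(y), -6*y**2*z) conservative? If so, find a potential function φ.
Yes, F is conservative. φ = -3*y**2*z**2 - 2*sin(y)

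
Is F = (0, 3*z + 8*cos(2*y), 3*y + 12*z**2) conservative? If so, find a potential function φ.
Yes, F is conservative. φ = 3*y*z + 4*z**3 + 4*sin(2*y)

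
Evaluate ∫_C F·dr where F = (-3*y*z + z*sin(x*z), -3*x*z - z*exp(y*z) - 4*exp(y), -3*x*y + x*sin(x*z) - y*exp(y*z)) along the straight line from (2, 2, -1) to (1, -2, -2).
-exp(4) - 24 - 3*exp(-2) + 4*exp(2)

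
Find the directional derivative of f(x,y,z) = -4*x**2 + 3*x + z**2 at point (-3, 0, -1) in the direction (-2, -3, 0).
-54*sqrt(13)/13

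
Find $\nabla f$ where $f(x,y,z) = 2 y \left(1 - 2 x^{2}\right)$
(-8*x*y, 2 - 4*x**2, 0)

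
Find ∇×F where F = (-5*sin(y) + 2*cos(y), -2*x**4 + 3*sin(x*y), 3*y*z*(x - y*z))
(3*z*(x - 2*y*z), -3*y*z, -8*x**3 + 3*y*cos(x*y) + 2*sin(y) + 5*cos(y))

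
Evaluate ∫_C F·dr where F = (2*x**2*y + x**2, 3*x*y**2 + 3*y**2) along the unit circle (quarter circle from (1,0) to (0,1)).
pi/16 + 2/3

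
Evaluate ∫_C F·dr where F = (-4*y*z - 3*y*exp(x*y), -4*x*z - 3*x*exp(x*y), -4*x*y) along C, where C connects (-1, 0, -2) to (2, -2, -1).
-13 - 3*exp(-4)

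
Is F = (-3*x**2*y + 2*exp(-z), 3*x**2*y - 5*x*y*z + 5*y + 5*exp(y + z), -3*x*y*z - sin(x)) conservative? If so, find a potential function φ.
No, ∇×F = (5*x*y - 3*x*z - 5*exp(y + z), 3*y*z + cos(x) - 2*exp(-z), 3*x**2 + 6*x*y - 5*y*z) ≠ 0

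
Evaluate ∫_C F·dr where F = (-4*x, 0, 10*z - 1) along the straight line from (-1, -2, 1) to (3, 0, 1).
-16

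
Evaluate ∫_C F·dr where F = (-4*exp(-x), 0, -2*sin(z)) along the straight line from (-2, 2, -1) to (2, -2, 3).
-8*sinh(2) + 2*cos(3) - 2*cos(1)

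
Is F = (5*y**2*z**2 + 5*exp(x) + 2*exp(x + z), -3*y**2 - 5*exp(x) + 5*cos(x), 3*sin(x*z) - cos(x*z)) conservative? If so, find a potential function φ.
No, ∇×F = (0, 10*y**2*z - z*sin(x*z) - 3*z*cos(x*z) + 2*exp(x + z), -10*y*z**2 - 5*exp(x) - 5*sin(x)) ≠ 0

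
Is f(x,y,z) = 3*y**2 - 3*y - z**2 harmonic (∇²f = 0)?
No, ∇²f = 4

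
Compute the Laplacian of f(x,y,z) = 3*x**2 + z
6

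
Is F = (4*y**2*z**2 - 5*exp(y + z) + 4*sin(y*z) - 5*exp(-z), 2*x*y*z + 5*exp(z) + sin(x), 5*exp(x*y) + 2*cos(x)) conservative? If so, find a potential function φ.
No, ∇×F = (-2*x*y + 5*x*exp(x*y) - 5*exp(z), 8*y**2*z - 5*y*exp(x*y) + 4*y*cos(y*z) - 5*exp(y + z) + 2*sin(x) + 5*exp(-z), -8*y*z**2 + 2*y*z - 4*z*cos(y*z) + 5*exp(y + z) + cos(x)) ≠ 0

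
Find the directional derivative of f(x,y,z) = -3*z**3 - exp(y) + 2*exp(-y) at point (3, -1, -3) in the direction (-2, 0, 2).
-81*sqrt(2)/2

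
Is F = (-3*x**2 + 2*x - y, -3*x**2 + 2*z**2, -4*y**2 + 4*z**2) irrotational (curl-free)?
No, ∇×F = (-8*y - 4*z, 0, 1 - 6*x)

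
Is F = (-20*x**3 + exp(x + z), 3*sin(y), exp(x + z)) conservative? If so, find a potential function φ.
Yes, F is conservative. φ = -5*x**4 + exp(x + z) - 3*cos(y)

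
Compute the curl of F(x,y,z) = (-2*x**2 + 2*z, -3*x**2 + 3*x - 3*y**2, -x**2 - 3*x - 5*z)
(0, 2*x + 5, 3 - 6*x)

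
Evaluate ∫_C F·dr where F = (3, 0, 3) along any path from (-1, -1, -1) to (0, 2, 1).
9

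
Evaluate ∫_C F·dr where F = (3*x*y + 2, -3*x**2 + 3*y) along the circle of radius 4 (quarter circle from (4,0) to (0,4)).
-176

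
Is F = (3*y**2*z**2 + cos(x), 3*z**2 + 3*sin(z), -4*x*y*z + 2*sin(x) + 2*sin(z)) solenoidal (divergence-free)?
No, ∇·F = -4*x*y - sin(x) + 2*cos(z)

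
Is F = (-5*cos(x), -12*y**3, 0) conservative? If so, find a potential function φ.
Yes, F is conservative. φ = -3*y**4 - 5*sin(x)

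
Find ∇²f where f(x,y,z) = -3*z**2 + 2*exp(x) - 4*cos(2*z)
2*exp(x) + 16*cos(2*z) - 6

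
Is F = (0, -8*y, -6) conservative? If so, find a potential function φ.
Yes, F is conservative. φ = -4*y**2 - 6*z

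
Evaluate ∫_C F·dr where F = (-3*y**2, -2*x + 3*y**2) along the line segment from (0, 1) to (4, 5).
-16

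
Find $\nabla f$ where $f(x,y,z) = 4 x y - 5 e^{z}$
(4*y, 4*x, -5*exp(z))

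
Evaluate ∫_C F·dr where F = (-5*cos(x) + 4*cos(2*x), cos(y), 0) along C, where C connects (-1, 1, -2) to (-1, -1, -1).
-2*sin(1)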